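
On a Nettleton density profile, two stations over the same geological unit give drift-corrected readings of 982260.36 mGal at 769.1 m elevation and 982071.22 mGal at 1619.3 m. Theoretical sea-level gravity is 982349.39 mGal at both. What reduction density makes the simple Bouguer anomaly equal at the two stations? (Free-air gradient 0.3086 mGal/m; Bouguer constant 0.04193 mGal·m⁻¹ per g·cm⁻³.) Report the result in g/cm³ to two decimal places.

2.05

Δg_obs = 982071.22 − 982260.36 = -189.14 mGal over Δh = 1619.3 − 769.1 = 850.2 m
Equal Bouguer anomalies ⇒ Δg_obs + (0.3086 − 0.04193ρ)·Δh = 0
0.3086 − 0.04193ρ = −Δg_obs/Δh = 0.22247
ρ = (0.3086 − 0.22247) / 0.04193 = 2.05 g/cm³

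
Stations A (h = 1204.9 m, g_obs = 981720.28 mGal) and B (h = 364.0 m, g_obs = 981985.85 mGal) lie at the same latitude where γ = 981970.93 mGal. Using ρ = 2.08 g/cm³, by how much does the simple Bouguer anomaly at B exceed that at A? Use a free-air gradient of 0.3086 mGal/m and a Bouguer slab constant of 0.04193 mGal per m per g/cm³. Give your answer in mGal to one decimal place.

Δg_SB(A) = 981720.28 − 981970.93 + 0.3086×1204.9 − 0.04193×2.08×1204.9 = 16.10 mGal
Δg_SB(B) = 981985.85 − 981970.93 + 0.3086×364.0 − 0.04193×2.08×364.0 = 95.50 mGal
Difference = 95.50 − (16.10) = 79.40 mGal

79.4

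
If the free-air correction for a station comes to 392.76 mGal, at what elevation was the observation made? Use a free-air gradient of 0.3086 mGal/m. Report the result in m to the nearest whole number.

h = 392.76 / 0.3086 = 1272.72 m

1273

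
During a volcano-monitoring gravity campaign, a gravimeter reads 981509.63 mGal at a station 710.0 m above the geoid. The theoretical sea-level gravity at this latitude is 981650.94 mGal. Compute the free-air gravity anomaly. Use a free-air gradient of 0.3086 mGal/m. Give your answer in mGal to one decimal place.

Free-air correction = 0.3086 × 710.0 = 219.11 mGal
Free-air anomaly = 981509.63 − 981650.94 + (219.11) = 77.80 mGal

77.8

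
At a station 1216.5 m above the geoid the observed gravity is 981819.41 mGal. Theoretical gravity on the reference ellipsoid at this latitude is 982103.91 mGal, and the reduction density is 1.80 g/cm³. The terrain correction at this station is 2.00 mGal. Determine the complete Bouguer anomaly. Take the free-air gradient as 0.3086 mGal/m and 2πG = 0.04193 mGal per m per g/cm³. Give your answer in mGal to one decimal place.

Free-air correction = 0.3086 × 1216.5 = 375.41 mGal
Free-air anomaly = 981819.41 − 982103.91 + (375.41) = 90.91 mGal
Bouguer slab correction = 0.04193 × 1.80 × 1216.5 = 91.81 mGal
Simple Bouguer anomaly = 90.91 − (91.81) = -0.90 mGal
Complete Bouguer anomaly = -0.90 + 2.00 = 1.10 mGal

1.1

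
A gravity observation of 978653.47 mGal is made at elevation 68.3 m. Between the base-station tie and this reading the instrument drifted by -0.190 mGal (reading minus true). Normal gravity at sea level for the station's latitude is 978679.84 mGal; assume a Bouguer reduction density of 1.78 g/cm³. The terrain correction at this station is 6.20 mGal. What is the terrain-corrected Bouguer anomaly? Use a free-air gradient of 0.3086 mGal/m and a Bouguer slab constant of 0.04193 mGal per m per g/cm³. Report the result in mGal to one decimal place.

Drift-corrected reading = 978653.47 − (-0.190) = 978653.660 mGal
Free-air correction = 0.3086 × 68.3 = 21.08 mGal
Free-air anomaly = 978653.660 − 978679.84 + (21.08) = -5.100 mGal
Bouguer slab correction = 0.04193 × 1.78 × 68.3 = 5.10 mGal
Simple Bouguer anomaly = -5.100 − (5.10) = -10.200 mGal
Complete Bouguer anomaly = -10.200 + 6.20 = -4.000 mGal

-4.0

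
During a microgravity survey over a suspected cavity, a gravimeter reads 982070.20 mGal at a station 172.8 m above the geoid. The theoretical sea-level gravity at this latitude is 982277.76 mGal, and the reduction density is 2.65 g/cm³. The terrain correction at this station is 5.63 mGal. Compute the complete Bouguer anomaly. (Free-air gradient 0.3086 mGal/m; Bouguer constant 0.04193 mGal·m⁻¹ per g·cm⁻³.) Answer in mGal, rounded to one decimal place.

Free-air correction = 0.3086 × 172.8 = 53.33 mGal
Free-air anomaly = 982070.20 − 982277.76 + (53.33) = -154.23 mGal
Bouguer slab correction = 0.04193 × 2.65 × 172.8 = 19.20 mGal
Simple Bouguer anomaly = -154.23 − (19.20) = -173.43 mGal
Complete Bouguer anomaly = -173.43 + 5.63 = -167.80 mGal

-167.8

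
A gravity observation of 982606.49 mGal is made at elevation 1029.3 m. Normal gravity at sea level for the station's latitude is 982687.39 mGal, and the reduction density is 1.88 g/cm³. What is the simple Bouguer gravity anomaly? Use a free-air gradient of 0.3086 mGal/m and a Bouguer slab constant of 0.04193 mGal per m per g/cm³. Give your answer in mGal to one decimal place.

Free-air correction = 0.3086 × 1029.3 = 317.64 mGal
Free-air anomaly = 982606.49 − 982687.39 + (317.64) = 236.74 mGal
Bouguer slab correction = 0.04193 × 1.88 × 1029.3 = 81.14 mGal
Simple Bouguer anomaly = 236.74 − (81.14) = 155.60 mGal

155.6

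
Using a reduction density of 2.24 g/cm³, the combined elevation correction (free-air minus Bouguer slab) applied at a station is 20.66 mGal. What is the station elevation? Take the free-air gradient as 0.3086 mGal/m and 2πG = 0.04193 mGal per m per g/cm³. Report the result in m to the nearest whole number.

Combined gradient = 0.3086 − 0.04193 × 2.24 = 0.2146768 mGal/m
h = 20.66 / 0.2146768 = 96.24 m

96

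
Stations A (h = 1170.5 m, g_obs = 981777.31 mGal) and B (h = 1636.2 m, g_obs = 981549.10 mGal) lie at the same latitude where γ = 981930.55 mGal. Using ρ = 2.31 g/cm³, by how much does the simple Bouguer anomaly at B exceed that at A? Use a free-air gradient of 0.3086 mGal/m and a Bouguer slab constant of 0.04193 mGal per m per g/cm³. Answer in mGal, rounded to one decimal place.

-129.6

Δg_SB(A) = 981777.31 − 981930.55 + 0.3086×1170.5 − 0.04193×2.31×1170.5 = 94.60 mGal
Δg_SB(B) = 981549.10 − 981930.55 + 0.3086×1636.2 − 0.04193×2.31×1636.2 = -35.00 mGal
Difference = -35.00 − (94.60) = -129.60 mGal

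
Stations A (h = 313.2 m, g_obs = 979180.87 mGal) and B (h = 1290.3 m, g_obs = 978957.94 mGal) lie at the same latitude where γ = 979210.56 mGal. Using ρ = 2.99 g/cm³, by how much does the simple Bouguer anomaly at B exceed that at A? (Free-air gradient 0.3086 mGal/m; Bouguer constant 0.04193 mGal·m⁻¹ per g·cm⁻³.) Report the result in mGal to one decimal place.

Δg_SB(A) = 979180.87 − 979210.56 + 0.3086×313.2 − 0.04193×2.99×313.2 = 27.70 mGal
Δg_SB(B) = 978957.94 − 979210.56 + 0.3086×1290.3 − 0.04193×2.99×1290.3 = -16.20 mGal
Difference = -16.20 − (27.70) = -43.90 mGal

-43.9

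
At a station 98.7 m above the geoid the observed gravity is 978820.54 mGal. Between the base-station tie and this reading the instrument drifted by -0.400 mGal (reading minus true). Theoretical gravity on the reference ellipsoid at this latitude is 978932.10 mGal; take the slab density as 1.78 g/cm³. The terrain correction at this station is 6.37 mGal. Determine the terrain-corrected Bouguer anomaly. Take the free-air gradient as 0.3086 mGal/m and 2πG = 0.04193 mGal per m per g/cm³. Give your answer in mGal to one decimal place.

Drift-corrected reading = 978820.54 − (-0.400) = 978820.940 mGal
Free-air correction = 0.3086 × 98.7 = 30.46 mGal
Free-air anomaly = 978820.940 − 978932.10 + (30.46) = -80.700 mGal
Bouguer slab correction = 0.04193 × 1.78 × 98.7 = 7.37 mGal
Simple Bouguer anomaly = -80.700 − (7.37) = -88.070 mGal
Complete Bouguer anomaly = -88.070 + 6.37 = -81.700 mGal

-81.7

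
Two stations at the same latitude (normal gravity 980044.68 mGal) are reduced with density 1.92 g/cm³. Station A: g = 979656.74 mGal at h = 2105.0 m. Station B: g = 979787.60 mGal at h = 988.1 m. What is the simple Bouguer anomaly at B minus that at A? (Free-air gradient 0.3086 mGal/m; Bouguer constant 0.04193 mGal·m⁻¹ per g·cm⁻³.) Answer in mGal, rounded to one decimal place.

-123.9

Δg_SB(A) = 979656.74 − 980044.68 + 0.3086×2105.0 − 0.04193×1.92×2105.0 = 92.20 mGal
Δg_SB(B) = 979787.60 − 980044.68 + 0.3086×988.1 − 0.04193×1.92×988.1 = -31.70 mGal
Difference = -31.70 − (92.20) = -123.90 mGal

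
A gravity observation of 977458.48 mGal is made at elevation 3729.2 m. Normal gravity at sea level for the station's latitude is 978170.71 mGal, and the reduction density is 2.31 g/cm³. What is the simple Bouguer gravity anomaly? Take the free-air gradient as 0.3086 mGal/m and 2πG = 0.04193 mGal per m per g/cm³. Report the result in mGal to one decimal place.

Free-air correction = 0.3086 × 3729.2 = 1150.83 mGal
Free-air anomaly = 977458.48 − 978170.71 + (1150.83) = 438.60 mGal
Bouguer slab correction = 0.04193 × 2.31 × 3729.2 = 361.20 mGal
Simple Bouguer anomaly = 438.60 − (361.20) = 77.40 mGal

77.4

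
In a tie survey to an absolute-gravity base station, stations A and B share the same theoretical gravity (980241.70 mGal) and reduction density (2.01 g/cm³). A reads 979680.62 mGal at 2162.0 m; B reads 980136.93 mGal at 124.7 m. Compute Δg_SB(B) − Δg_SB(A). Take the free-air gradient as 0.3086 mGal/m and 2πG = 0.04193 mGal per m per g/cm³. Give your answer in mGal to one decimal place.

-0.7

Δg_SB(A) = 979680.62 − 980241.70 + 0.3086×2162.0 − 0.04193×2.01×2162.0 = -76.10 mGal
Δg_SB(B) = 980136.93 − 980241.70 + 0.3086×124.7 − 0.04193×2.01×124.7 = -76.80 mGal
Difference = -76.80 − (-76.10) = -0.70 mGal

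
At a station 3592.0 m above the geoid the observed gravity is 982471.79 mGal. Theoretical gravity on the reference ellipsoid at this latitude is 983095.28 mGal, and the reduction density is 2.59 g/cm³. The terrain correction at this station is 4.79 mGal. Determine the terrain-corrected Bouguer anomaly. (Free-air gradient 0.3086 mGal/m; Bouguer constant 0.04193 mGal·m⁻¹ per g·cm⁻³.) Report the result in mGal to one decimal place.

Free-air correction = 0.3086 × 3592.0 = 1108.49 mGal
Free-air anomaly = 982471.79 − 983095.28 + (1108.49) = 485.00 mGal
Bouguer slab correction = 0.04193 × 2.59 × 3592.0 = 390.09 mGal
Simple Bouguer anomaly = 485.00 − (390.09) = 94.91 mGal
Complete Bouguer anomaly = 94.91 + 4.79 = 99.70 mGal

99.7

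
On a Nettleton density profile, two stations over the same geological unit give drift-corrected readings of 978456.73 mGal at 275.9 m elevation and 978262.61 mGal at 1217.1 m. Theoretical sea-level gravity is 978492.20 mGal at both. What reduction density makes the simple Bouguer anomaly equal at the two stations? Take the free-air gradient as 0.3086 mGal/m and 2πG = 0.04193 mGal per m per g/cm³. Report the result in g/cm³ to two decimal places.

Δg_obs = 978262.61 − 978456.73 = -194.12 mGal over Δh = 1217.1 − 275.9 = 941.2 m
Equal Bouguer anomalies ⇒ Δg_obs + (0.3086 − 0.04193ρ)·Δh = 0
0.3086 − 0.04193ρ = −Δg_obs/Δh = 0.20625
ρ = (0.3086 − 0.20625) / 0.04193 = 2.44 g/cm³

2.44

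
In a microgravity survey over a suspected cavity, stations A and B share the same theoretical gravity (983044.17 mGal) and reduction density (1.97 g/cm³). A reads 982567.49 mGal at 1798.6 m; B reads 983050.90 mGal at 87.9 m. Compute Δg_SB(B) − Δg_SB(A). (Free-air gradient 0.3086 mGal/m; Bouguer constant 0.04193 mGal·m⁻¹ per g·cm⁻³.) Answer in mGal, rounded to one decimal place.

Δg_SB(A) = 982567.49 − 983044.17 + 0.3086×1798.6 − 0.04193×1.97×1798.6 = -70.20 mGal
Δg_SB(B) = 983050.90 − 983044.17 + 0.3086×87.9 − 0.04193×1.97×87.9 = 26.60 mGal
Difference = 26.60 − (-70.20) = 96.80 mGal

96.8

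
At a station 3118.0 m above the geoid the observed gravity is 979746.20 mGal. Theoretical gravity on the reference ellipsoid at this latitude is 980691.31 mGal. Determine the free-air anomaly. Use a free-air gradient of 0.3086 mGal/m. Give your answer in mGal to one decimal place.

Free-air correction = 0.3086 × 3118.0 = 962.21 mGal
Free-air anomaly = 979746.20 − 980691.31 + (962.21) = 17.10 mGal

17.1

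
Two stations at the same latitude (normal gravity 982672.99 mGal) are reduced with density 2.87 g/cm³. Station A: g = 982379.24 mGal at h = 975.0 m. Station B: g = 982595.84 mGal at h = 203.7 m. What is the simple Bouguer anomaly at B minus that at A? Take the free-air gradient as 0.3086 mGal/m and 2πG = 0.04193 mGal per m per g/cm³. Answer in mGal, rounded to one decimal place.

Δg_SB(A) = 982379.24 − 982672.99 + 0.3086×975.0 − 0.04193×2.87×975.0 = -110.20 mGal
Δg_SB(B) = 982595.84 − 982672.99 + 0.3086×203.7 − 0.04193×2.87×203.7 = -38.80 mGal
Difference = -38.80 − (-110.20) = 71.40 mGal

71.4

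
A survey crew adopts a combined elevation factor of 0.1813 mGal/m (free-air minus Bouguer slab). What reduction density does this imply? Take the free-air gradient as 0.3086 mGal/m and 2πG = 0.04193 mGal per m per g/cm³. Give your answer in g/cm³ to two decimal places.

0.1813 = 0.3086 − 0.04193 × ρ
ρ = (0.3086 − 0.1813) / 0.04193 = 3.04 g/cm³

3.04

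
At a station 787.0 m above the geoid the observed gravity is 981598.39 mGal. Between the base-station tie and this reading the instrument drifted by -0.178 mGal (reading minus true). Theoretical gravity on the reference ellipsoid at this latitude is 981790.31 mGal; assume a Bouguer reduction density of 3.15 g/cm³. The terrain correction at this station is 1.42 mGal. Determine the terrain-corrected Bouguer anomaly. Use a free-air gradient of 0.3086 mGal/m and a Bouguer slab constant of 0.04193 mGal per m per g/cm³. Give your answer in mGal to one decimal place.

Drift-corrected reading = 981598.39 − (-0.178) = 981598.568 mGal
Free-air correction = 0.3086 × 787.0 = 242.87 mGal
Free-air anomaly = 981598.568 − 981790.31 + (242.87) = 51.128 mGal
Bouguer slab correction = 0.04193 × 3.15 × 787.0 = 103.95 mGal
Simple Bouguer anomaly = 51.128 − (103.95) = -52.822 mGal
Complete Bouguer anomaly = -52.822 + 1.42 = -51.402 mGal

-51.4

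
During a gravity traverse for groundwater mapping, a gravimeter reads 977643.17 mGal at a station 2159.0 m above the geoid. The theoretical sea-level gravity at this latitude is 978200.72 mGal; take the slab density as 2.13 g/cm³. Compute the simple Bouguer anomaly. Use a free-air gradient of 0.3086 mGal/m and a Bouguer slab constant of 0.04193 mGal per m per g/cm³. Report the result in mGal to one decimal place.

Free-air correction = 0.3086 × 2159.0 = 666.27 mGal
Free-air anomaly = 977643.17 − 978200.72 + (666.27) = 108.72 mGal
Bouguer slab correction = 0.04193 × 2.13 × 2159.0 = 192.82 mGal
Simple Bouguer anomaly = 108.72 − (192.82) = -84.10 mGal

-84.1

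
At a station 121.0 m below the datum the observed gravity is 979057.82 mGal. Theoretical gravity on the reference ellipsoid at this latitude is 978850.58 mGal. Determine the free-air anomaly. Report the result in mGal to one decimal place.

169.9

Free-air correction = 0.3086 × -121.0 = -37.34 mGal
Free-air anomaly = 979057.82 − 978850.58 + (-37.34) = 169.90 mGal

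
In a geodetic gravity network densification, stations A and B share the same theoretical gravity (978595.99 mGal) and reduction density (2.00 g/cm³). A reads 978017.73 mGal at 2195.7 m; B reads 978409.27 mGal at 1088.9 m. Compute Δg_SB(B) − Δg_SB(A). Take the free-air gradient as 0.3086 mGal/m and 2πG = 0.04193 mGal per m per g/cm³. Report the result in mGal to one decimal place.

142.8

Δg_SB(A) = 978017.73 − 978595.99 + 0.3086×2195.7 − 0.04193×2.00×2195.7 = -84.80 mGal
Δg_SB(B) = 978409.27 − 978595.99 + 0.3086×1088.9 − 0.04193×2.00×1088.9 = 58.00 mGal
Difference = 58.00 − (-84.80) = 142.80 mGal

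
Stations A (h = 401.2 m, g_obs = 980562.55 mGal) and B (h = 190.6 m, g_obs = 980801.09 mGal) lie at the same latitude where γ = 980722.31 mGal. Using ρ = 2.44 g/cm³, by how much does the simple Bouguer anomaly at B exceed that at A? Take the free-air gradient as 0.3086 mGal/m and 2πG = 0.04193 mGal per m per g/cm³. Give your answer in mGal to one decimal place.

195.1

Δg_SB(A) = 980562.55 − 980722.31 + 0.3086×401.2 − 0.04193×2.44×401.2 = -77.00 mGal
Δg_SB(B) = 980801.09 − 980722.31 + 0.3086×190.6 − 0.04193×2.44×190.6 = 118.10 mGal
Difference = 118.10 − (-77.00) = 195.10 mGal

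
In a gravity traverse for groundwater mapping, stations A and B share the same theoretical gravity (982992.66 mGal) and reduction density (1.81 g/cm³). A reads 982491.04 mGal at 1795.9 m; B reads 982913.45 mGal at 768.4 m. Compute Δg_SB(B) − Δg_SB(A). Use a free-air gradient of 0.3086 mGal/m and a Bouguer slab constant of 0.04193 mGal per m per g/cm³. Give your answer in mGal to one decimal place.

Δg_SB(A) = 982491.04 − 982992.66 + 0.3086×1795.9 − 0.04193×1.81×1795.9 = -83.70 mGal
Δg_SB(B) = 982913.45 − 982992.66 + 0.3086×768.4 − 0.04193×1.81×768.4 = 99.60 mGal
Difference = 99.60 − (-83.70) = 183.30 mGal

183.3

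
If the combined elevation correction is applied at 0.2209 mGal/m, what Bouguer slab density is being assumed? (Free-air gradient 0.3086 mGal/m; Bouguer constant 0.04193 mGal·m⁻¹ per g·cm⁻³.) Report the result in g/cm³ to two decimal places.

0.2209 = 0.3086 − 0.04193 × ρ
ρ = (0.3086 − 0.2209) / 0.04193 = 2.09 g/cm³

2.09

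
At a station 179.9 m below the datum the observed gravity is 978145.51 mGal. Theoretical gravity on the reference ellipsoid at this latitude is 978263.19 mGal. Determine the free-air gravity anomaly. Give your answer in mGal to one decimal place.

-173.2

Free-air correction = 0.3086 × -179.9 = -55.52 mGal
Free-air anomaly = 978145.51 − 978263.19 + (-55.52) = -173.20 mGal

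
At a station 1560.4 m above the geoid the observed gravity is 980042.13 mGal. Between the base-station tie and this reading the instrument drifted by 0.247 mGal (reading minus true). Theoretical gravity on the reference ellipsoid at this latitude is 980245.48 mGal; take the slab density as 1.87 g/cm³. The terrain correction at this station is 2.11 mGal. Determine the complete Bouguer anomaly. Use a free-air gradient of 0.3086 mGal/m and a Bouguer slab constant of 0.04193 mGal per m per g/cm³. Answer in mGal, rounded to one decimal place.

Drift-corrected reading = 980042.13 − (0.247) = 980041.883 mGal
Free-air correction = 0.3086 × 1560.4 = 481.54 mGal
Free-air anomaly = 980041.883 − 980245.48 + (481.54) = 277.943 mGal
Bouguer slab correction = 0.04193 × 1.87 × 1560.4 = 122.35 mGal
Simple Bouguer anomaly = 277.943 − (122.35) = 155.593 mGal
Complete Bouguer anomaly = 155.593 + 2.11 = 157.703 mGal

157.7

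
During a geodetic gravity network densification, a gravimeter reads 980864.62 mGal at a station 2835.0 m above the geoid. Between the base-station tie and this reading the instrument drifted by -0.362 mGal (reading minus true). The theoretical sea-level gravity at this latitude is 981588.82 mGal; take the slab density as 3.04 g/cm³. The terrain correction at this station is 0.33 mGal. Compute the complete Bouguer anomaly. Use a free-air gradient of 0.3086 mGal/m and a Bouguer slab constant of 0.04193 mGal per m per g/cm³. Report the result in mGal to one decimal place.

-210.0

Drift-corrected reading = 980864.62 − (-0.362) = 980864.982 mGal
Free-air correction = 0.3086 × 2835.0 = 874.88 mGal
Free-air anomaly = 980864.982 − 981588.82 + (874.88) = 151.042 mGal
Bouguer slab correction = 0.04193 × 3.04 × 2835.0 = 361.37 mGal
Simple Bouguer anomaly = 151.042 − (361.37) = -210.328 mGal
Complete Bouguer anomaly = -210.328 + 0.33 = -209.998 mGal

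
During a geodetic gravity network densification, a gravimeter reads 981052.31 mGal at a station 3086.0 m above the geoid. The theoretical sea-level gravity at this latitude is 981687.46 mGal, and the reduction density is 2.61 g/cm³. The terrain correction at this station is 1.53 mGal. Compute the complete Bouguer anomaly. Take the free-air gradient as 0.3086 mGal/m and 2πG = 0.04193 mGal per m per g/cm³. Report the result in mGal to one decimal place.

Free-air correction = 0.3086 × 3086.0 = 952.34 mGal
Free-air anomaly = 981052.31 − 981687.46 + (952.34) = 317.19 mGal
Bouguer slab correction = 0.04193 × 2.61 × 3086.0 = 337.72 mGal
Simple Bouguer anomaly = 317.19 − (337.72) = -20.53 mGal
Complete Bouguer anomaly = -20.53 + 1.53 = -19.00 mGal

-19.0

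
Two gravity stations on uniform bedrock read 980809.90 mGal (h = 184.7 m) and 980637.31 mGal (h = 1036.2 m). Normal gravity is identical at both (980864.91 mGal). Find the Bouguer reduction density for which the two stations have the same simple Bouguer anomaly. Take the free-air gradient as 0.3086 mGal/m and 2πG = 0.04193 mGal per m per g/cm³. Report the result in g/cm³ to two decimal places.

Δg_obs = 980637.31 − 980809.90 = -172.59 mGal over Δh = 1036.2 − 184.7 = 851.5 m
Equal Bouguer anomalies ⇒ Δg_obs + (0.3086 − 0.04193ρ)·Δh = 0
0.3086 − 0.04193ρ = −Δg_obs/Δh = 0.20269
ρ = (0.3086 − 0.20269) / 0.04193 = 2.53 g/cm³

2.53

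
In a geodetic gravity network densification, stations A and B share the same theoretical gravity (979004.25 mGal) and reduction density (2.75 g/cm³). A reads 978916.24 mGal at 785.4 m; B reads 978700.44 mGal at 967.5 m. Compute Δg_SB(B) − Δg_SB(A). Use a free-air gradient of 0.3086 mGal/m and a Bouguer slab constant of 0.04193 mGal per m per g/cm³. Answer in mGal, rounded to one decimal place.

Δg_SB(A) = 978916.24 − 979004.25 + 0.3086×785.4 − 0.04193×2.75×785.4 = 63.80 mGal
Δg_SB(B) = 978700.44 − 979004.25 + 0.3086×967.5 − 0.04193×2.75×967.5 = -116.80 mGal
Difference = -116.80 − (63.80) = -180.60 mGal

-180.6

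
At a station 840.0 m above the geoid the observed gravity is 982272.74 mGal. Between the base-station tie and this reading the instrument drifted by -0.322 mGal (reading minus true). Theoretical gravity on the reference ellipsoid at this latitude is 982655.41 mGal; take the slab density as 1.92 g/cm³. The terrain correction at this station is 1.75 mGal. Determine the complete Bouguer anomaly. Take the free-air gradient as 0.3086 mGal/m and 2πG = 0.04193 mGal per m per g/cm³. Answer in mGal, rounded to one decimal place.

Drift-corrected reading = 982272.74 − (-0.322) = 982273.062 mGal
Free-air correction = 0.3086 × 840.0 = 259.22 mGal
Free-air anomaly = 982273.062 − 982655.41 + (259.22) = -123.128 mGal
Bouguer slab correction = 0.04193 × 1.92 × 840.0 = 67.62 mGal
Simple Bouguer anomaly = -123.128 − (67.62) = -190.748 mGal
Complete Bouguer anomaly = -190.748 + 1.75 = -188.998 mGal

-189.0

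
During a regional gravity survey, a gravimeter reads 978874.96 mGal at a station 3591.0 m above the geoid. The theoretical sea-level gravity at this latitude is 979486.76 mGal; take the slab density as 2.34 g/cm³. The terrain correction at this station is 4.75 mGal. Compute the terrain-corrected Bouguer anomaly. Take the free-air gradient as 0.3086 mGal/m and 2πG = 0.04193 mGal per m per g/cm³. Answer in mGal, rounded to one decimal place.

Free-air correction = 0.3086 × 3591.0 = 1108.18 mGal
Free-air anomaly = 978874.96 − 979486.76 + (1108.18) = 496.38 mGal
Bouguer slab correction = 0.04193 × 2.34 × 3591.0 = 352.34 mGal
Simple Bouguer anomaly = 496.38 − (352.34) = 144.04 mGal
Complete Bouguer anomaly = 144.04 + 4.75 = 148.79 mGal

148.8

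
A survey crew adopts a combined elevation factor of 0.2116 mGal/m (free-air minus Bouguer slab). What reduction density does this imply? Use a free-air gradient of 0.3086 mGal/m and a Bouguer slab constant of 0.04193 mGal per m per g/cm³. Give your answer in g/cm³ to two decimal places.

2.31

0.2116 = 0.3086 − 0.04193 × ρ
ρ = (0.3086 − 0.2116) / 0.04193 = 2.31 g/cm³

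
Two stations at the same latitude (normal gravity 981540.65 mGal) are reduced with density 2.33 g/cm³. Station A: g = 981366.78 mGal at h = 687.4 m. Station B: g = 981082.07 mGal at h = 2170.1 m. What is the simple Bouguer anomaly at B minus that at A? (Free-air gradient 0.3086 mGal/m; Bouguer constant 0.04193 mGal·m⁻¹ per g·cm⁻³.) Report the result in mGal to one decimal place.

Δg_SB(A) = 981366.78 − 981540.65 + 0.3086×687.4 − 0.04193×2.33×687.4 = -28.90 mGal
Δg_SB(B) = 981082.07 − 981540.65 + 0.3086×2170.1 − 0.04193×2.33×2170.1 = -0.90 mGal
Difference = -0.90 − (-28.90) = 28.00 mGal

28.0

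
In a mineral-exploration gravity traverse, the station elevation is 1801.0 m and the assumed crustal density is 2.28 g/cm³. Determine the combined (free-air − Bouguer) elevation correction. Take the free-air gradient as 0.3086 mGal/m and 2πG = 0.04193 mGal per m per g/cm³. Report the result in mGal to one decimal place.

Combined gradient = 0.3086 − 0.04193 × 2.28 = 0.2129996 mGal/m
Combined elevation correction = 0.2129996 × 1801.0 = 383.6 mGal

383.6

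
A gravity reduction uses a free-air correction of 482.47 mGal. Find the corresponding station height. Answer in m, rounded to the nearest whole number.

1563

h = 482.47 / 0.3086 = 1563.42 m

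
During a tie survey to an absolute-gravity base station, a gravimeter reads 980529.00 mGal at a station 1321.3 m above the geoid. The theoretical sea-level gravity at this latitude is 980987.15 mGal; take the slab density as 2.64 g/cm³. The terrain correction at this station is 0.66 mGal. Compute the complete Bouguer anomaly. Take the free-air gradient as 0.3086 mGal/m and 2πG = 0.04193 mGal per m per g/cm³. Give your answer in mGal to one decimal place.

Free-air correction = 0.3086 × 1321.3 = 407.75 mGal
Free-air anomaly = 980529.00 − 980987.15 + (407.75) = -50.40 mGal
Bouguer slab correction = 0.04193 × 2.64 × 1321.3 = 146.26 mGal
Simple Bouguer anomaly = -50.40 − (146.26) = -196.66 mGal
Complete Bouguer anomaly = -196.66 + 0.66 = -196.00 mGal

-196.0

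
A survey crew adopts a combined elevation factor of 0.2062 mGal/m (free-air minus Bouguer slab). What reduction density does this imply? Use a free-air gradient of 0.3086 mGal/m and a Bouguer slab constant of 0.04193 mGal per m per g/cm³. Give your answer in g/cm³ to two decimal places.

2.44

0.2062 = 0.3086 − 0.04193 × ρ
ρ = (0.3086 − 0.2062) / 0.04193 = 2.44 g/cm³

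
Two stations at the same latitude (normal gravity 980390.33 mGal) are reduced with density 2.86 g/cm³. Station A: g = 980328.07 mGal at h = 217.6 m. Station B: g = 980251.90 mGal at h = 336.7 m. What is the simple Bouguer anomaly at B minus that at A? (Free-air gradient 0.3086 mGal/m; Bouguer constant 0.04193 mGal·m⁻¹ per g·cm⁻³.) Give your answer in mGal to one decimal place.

-53.7

Δg_SB(A) = 980328.07 − 980390.33 + 0.3086×217.6 − 0.04193×2.86×217.6 = -21.20 mGal
Δg_SB(B) = 980251.90 − 980390.33 + 0.3086×336.7 − 0.04193×2.86×336.7 = -74.90 mGal
Difference = -74.90 − (-21.20) = -53.70 mGal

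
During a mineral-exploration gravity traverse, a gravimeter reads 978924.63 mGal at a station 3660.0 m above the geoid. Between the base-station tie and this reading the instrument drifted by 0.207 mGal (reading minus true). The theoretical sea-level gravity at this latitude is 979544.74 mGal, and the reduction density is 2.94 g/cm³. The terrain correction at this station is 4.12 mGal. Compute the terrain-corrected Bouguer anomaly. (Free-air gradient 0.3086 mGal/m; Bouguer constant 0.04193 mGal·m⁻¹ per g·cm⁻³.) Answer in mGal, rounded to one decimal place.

Drift-corrected reading = 978924.63 − (0.207) = 978924.423 mGal
Free-air correction = 0.3086 × 3660.0 = 1129.48 mGal
Free-air anomaly = 978924.423 − 979544.74 + (1129.48) = 509.163 mGal
Bouguer slab correction = 0.04193 × 2.94 × 3660.0 = 451.18 mGal
Simple Bouguer anomaly = 509.163 − (451.18) = 57.983 mGal
Complete Bouguer anomaly = 57.983 + 4.12 = 62.103 mGal

62.1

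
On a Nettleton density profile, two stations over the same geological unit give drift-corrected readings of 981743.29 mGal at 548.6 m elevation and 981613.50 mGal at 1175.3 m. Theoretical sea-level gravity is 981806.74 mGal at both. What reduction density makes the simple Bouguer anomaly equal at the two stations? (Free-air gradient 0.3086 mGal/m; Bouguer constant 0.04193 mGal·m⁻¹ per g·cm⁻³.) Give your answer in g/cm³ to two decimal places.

Δg_obs = 981613.50 − 981743.29 = -129.79 mGal over Δh = 1175.3 − 548.6 = 626.7 m
Equal Bouguer anomalies ⇒ Δg_obs + (0.3086 − 0.04193ρ)·Δh = 0
0.3086 − 0.04193ρ = −Δg_obs/Δh = 0.20710
ρ = (0.3086 − 0.20710) / 0.04193 = 2.42 g/cm³

2.42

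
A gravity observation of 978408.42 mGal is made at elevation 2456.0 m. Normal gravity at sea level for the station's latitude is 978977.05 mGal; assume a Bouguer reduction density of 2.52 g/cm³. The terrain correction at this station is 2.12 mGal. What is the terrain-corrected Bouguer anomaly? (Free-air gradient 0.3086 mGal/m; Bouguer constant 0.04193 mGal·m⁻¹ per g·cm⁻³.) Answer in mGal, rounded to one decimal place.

-68.1

Free-air correction = 0.3086 × 2456.0 = 757.92 mGal
Free-air anomaly = 978408.42 − 978977.05 + (757.92) = 189.29 mGal
Bouguer slab correction = 0.04193 × 2.52 × 2456.0 = 259.51 mGal
Simple Bouguer anomaly = 189.29 − (259.51) = -70.22 mGal
Complete Bouguer anomaly = -70.22 + 2.12 = -68.10 mGal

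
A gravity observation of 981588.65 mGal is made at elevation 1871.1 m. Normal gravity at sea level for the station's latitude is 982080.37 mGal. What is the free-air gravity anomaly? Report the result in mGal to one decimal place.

Free-air correction = 0.3086 × 1871.1 = 577.42 mGal
Free-air anomaly = 981588.65 − 982080.37 + (577.42) = 85.70 mGal

85.7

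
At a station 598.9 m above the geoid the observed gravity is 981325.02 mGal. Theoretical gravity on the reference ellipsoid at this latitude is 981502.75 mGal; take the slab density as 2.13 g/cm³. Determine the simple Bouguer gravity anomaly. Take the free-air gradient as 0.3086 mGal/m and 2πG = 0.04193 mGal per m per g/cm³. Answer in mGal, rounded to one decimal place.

Free-air correction = 0.3086 × 598.9 = 184.82 mGal
Free-air anomaly = 981325.02 − 981502.75 + (184.82) = 7.09 mGal
Bouguer slab correction = 0.04193 × 2.13 × 598.9 = 53.49 mGal
Simple Bouguer anomaly = 7.09 − (53.49) = -46.40 mGal

-46.4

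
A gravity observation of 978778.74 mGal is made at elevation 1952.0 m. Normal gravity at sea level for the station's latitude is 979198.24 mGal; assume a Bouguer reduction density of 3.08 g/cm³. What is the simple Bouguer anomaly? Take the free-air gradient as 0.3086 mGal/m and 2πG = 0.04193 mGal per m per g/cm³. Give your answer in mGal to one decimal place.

-69.2

Free-air correction = 0.3086 × 1952.0 = 602.39 mGal
Free-air anomaly = 978778.74 − 979198.24 + (602.39) = 182.89 mGal
Bouguer slab correction = 0.04193 × 3.08 × 1952.0 = 252.09 mGal
Simple Bouguer anomaly = 182.89 − (252.09) = -69.20 mGal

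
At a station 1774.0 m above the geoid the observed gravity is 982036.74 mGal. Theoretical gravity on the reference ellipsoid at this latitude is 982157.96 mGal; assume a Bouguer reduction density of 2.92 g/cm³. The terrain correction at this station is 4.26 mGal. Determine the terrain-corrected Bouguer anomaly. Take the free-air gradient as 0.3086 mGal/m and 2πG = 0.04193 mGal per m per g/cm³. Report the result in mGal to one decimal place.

Free-air correction = 0.3086 × 1774.0 = 547.46 mGal
Free-air anomaly = 982036.74 − 982157.96 + (547.46) = 426.24 mGal
Bouguer slab correction = 0.04193 × 2.92 × 1774.0 = 217.20 mGal
Simple Bouguer anomaly = 426.24 − (217.20) = 209.04 mGal
Complete Bouguer anomaly = 209.04 + 4.26 = 213.30 mGal

213.3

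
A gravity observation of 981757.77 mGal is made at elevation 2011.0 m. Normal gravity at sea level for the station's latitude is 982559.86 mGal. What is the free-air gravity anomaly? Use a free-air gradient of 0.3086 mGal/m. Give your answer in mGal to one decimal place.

-181.5

Free-air correction = 0.3086 × 2011.0 = 620.59 mGal
Free-air anomaly = 981757.77 − 982559.86 + (620.59) = -181.50 mGal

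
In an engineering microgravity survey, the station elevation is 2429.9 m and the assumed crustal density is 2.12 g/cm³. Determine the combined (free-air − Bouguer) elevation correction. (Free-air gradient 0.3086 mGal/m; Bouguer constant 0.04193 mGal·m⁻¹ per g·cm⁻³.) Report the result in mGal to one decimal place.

Combined gradient = 0.3086 − 0.04193 × 2.12 = 0.2197084 mGal/m
Combined elevation correction = 0.2197084 × 2429.9 = 533.9 mGal

533.9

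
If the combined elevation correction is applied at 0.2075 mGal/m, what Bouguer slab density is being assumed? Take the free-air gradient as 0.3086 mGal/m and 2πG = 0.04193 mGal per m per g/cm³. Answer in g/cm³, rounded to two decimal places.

2.41

0.2075 = 0.3086 − 0.04193 × ρ
ρ = (0.3086 − 0.2075) / 0.04193 = 2.41 g/cm³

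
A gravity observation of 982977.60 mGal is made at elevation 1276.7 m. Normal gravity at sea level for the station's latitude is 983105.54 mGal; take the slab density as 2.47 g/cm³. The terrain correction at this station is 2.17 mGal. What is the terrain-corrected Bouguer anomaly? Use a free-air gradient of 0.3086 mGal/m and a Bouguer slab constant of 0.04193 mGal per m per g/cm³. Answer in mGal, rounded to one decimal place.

136.0

Free-air correction = 0.3086 × 1276.7 = 393.99 mGal
Free-air anomaly = 982977.60 − 983105.54 + (393.99) = 266.05 mGal
Bouguer slab correction = 0.04193 × 2.47 × 1276.7 = 132.22 mGal
Simple Bouguer anomaly = 266.05 − (132.22) = 133.83 mGal
Complete Bouguer anomaly = 133.83 + 2.17 = 136.00 mGal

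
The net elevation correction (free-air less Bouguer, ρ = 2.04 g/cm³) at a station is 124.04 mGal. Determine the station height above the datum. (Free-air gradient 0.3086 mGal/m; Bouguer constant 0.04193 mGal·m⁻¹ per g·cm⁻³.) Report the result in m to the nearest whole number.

556

Combined gradient = 0.3086 − 0.04193 × 2.04 = 0.2230628 mGal/m
h = 124.04 / 0.2230628 = 556.08 m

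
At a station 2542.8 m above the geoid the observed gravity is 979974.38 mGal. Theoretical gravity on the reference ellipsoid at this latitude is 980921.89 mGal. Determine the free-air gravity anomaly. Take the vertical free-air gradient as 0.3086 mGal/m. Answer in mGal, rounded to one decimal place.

Free-air correction = 0.3086 × 2542.8 = 784.71 mGal
Free-air anomaly = 979974.38 − 980921.89 + (784.71) = -162.80 mGal

-162.8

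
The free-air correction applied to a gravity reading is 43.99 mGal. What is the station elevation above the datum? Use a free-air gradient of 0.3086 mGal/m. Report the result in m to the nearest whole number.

143

h = 43.99 / 0.3086 = 142.55 m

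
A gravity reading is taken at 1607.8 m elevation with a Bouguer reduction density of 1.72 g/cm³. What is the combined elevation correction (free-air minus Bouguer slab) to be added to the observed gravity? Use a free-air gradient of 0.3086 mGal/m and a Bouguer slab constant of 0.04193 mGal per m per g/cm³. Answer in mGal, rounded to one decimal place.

380.2

Combined gradient = 0.3086 − 0.04193 × 1.72 = 0.2364804 mGal/m
Combined elevation correction = 0.2364804 × 1607.8 = 380.2 mGal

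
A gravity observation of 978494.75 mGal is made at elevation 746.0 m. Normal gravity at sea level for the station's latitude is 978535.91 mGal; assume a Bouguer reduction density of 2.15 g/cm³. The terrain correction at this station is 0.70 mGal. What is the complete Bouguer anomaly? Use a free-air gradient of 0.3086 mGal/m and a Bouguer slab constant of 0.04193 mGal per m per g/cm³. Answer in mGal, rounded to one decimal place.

122.5

Free-air correction = 0.3086 × 746.0 = 230.22 mGal
Free-air anomaly = 978494.75 − 978535.91 + (230.22) = 189.06 mGal
Bouguer slab correction = 0.04193 × 2.15 × 746.0 = 67.25 mGal
Simple Bouguer anomaly = 189.06 − (67.25) = 121.81 mGal
Complete Bouguer anomaly = 121.81 + 0.70 = 122.51 mGal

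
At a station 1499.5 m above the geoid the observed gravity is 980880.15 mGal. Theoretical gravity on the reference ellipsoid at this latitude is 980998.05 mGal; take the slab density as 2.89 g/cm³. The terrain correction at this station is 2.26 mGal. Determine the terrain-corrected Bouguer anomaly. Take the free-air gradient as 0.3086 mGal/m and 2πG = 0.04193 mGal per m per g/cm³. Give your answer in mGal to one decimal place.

Free-air correction = 0.3086 × 1499.5 = 462.75 mGal
Free-air anomaly = 980880.15 − 980998.05 + (462.75) = 344.85 mGal
Bouguer slab correction = 0.04193 × 2.89 × 1499.5 = 181.71 mGal
Simple Bouguer anomaly = 344.85 − (181.71) = 163.14 mGal
Complete Bouguer anomaly = 163.14 + 2.26 = 165.40 mGal

165.4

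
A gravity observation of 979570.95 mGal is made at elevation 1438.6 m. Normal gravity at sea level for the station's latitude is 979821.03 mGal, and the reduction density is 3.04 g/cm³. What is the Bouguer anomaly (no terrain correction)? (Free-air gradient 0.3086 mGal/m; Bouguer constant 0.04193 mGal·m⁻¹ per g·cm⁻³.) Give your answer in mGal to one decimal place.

Free-air correction = 0.3086 × 1438.6 = 443.95 mGal
Free-air anomaly = 979570.95 − 979821.03 + (443.95) = 193.87 mGal
Bouguer slab correction = 0.04193 × 3.04 × 1438.6 = 183.37 mGal
Simple Bouguer anomaly = 193.87 − (183.37) = 10.50 mGal

10.5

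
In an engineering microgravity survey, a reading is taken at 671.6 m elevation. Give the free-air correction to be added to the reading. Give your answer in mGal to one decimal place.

Free-air correction = 0.3086 × 671.6 = 207.3 mGal

207.3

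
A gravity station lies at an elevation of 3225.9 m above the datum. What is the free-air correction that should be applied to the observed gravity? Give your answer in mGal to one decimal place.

995.5

Free-air correction = 0.3086 × 3225.9 = 995.5 mGal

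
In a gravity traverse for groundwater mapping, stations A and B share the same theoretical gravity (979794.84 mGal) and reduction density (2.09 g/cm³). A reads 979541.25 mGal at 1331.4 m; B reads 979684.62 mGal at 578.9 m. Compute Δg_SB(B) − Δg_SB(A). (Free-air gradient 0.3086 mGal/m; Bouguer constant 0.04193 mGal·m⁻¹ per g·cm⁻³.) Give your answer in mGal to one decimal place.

-22.9

Δg_SB(A) = 979541.25 − 979794.84 + 0.3086×1331.4 − 0.04193×2.09×1331.4 = 40.60 mGal
Δg_SB(B) = 979684.62 − 979794.84 + 0.3086×578.9 − 0.04193×2.09×578.9 = 17.70 mGal
Difference = 17.70 − (40.60) = -22.90 mGal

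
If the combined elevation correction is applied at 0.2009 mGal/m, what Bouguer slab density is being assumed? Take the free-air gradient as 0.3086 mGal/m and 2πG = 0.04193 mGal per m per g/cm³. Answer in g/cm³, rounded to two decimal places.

2.57

0.2009 = 0.3086 − 0.04193 × ρ
ρ = (0.3086 − 0.2009) / 0.04193 = 2.57 g/cm³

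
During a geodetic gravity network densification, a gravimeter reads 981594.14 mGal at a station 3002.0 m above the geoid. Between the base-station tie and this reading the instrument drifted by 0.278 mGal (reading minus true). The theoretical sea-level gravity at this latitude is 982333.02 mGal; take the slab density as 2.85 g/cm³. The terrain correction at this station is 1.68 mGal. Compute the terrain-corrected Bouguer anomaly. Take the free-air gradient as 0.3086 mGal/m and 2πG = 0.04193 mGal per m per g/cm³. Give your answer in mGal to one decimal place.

Drift-corrected reading = 981594.14 − (0.278) = 981593.862 mGal
Free-air correction = 0.3086 × 3002.0 = 926.42 mGal
Free-air anomaly = 981593.862 − 982333.02 + (926.42) = 187.262 mGal
Bouguer slab correction = 0.04193 × 2.85 × 3002.0 = 358.74 mGal
Simple Bouguer anomaly = 187.262 − (358.74) = -171.478 mGal
Complete Bouguer anomaly = -171.478 + 1.68 = -169.798 mGal

-169.8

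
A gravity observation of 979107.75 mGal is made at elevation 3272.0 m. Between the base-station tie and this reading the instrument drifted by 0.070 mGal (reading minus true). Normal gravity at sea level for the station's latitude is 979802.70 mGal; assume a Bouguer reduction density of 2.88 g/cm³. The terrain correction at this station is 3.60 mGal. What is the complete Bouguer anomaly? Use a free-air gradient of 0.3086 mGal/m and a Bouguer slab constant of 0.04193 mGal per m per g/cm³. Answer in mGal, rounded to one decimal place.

-76.8

Drift-corrected reading = 979107.75 − (0.070) = 979107.680 mGal
Free-air correction = 0.3086 × 3272.0 = 1009.74 mGal
Free-air anomaly = 979107.680 − 979802.70 + (1009.74) = 314.720 mGal
Bouguer slab correction = 0.04193 × 2.88 × 3272.0 = 395.12 mGal
Simple Bouguer anomaly = 314.720 − (395.12) = -80.400 mGal
Complete Bouguer anomaly = -80.400 + 3.60 = -76.800 mGal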